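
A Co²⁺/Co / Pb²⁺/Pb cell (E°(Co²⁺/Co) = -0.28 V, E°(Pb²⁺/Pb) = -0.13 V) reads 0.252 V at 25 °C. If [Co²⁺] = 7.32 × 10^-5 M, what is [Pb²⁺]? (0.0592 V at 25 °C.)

From the Nernst equation, log Q = n(E° − E)/0.0592 = 2(0.15 − 0.252)/0.0592 = -3.446, so Q = 3.58 × 10^-4.
With Q = [Co²⁺]/[Pb²⁺] and the known concentrations, [Pb²⁺] in the denominator gives [Pb²⁺] = 0.2 M.

0.2 M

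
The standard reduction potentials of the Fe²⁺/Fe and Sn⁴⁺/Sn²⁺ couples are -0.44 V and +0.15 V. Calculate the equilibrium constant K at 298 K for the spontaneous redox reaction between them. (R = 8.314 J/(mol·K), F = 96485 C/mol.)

9.1 × 10^19

E°_cell = +0.15 − (-0.44) = 0.59 V, with n = 2 electrons transferred.
At equilibrium E = 0, so the Nernst equation gives ln K = nFE°/RT = (2)(96485)(0.59)/((8.314)(298)) = 45.95.
K = e^45.95 = 9.1 × 10^19.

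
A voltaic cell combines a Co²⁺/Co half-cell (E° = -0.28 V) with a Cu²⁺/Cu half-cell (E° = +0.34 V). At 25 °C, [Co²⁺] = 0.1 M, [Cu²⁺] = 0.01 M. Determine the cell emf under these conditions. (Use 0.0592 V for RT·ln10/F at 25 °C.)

0.590 V

The Cu²⁺/Cu couple has the higher reduction potential and acts as the cathode, so E°_cell = +0.34 − (-0.28) = 0.62 V.
Balancing electrons gives n = 2; the reaction quotient is Q = [Co²⁺]/[Cu²⁺] = 10.0.
At 25 °C, E = E° − (0.0592/n) log Q = 0.62 − (0.0592/2)(1.000) = 0.620 − 0.030 = 0.590 V.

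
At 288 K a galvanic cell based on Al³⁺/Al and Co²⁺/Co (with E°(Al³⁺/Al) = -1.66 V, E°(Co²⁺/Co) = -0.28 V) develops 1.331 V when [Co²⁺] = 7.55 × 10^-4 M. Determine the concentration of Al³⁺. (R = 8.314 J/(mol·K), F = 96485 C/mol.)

0.0078 M

From the Nernst equation, ln Q = nF(E° − E)/RT = 6×96485×(1.38 − 1.331)/(8.314×288) = 11.847, so Q = 1.4 × 10^5.
With Q = [Al³⁺]^2/[Co²⁺]^3 and the known concentrations, [Al³⁺]^2 in the numerator gives [Al³⁺] = 0.0078 M.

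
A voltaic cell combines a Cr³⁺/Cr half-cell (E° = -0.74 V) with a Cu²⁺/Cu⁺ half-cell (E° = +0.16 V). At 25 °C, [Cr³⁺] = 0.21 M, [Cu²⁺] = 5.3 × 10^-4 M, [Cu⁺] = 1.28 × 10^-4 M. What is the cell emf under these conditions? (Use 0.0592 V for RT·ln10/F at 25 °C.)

The Cu²⁺/Cu⁺ couple has the higher reduction potential and acts as the cathode, so E°_cell = +0.16 − (-0.74) = 0.90 V.
Balancing electrons gives n = 3; the reaction quotient is Q = [Cr³⁺]·[Cu⁺]^3/[Cu²⁺]^3 = 0.00296.
At 25 °C, E = E° − (0.0592/n) log Q = 0.90 − (0.0592/3)(-2.529) = 0.900 + 0.050 = 0.950 V.

0.950 V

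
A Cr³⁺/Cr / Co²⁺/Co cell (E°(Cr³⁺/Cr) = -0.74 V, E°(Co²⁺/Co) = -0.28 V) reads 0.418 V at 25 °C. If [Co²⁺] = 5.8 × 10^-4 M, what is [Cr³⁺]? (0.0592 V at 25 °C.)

0.0019 M

From the Nernst equation, log Q = n(E° − E)/0.0592 = 6(0.46 − 0.418)/0.0592 = 4.257, so Q = 1.81 × 10^4.
With Q = [Cr³⁺]^2/[Co²⁺]^3 and the known concentrations, [Cr³⁺]^2 in the numerator gives [Cr³⁺] = 0.0019 M.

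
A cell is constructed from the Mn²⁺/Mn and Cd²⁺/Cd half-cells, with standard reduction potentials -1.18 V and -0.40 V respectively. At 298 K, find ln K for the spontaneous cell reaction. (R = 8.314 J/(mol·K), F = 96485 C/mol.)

ln K = 60.8

E°_cell = -0.40 − (-1.18) = 0.78 V, with n = 2 electrons transferred.
At equilibrium E = 0, so the Nernst equation gives ln K = nFE°/RT = (2)(96485)(0.78)/((8.314)(298)) = 60.75.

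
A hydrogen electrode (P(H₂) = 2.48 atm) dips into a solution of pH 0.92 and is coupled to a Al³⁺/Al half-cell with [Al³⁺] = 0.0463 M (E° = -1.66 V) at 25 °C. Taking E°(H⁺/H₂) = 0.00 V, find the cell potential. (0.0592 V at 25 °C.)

The hydrogen couple is the cathode, so E°_cell = 1.66 V; n = 6.
[H⁺] = 10^(−0.92) = 0.12 M, and Q = [Al³⁺]^2·P(H₂)^3 / [H⁺]^6 = 1.08 × 10^4.
E = E° − (0.0592/6) log Q = 1.66 − (0.0592/6)(4.035) = 1.620 V.

1.62 V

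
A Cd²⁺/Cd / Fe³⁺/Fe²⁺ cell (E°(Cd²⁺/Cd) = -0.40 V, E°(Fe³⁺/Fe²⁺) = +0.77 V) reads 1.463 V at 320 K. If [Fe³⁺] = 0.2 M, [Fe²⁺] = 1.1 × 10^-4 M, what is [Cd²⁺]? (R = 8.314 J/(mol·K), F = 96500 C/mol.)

0.0019 M

From the Nernst equation, ln Q = nF(E° − E)/RT = 2×96500×(1.17 − 1.463)/(8.314×320) = -21.255, so Q = 5.87 × 10^-10.
With Q = [Cd²⁺]·[Fe²⁺]^2/[Fe³⁺]^2 and the known concentrations, [Cd²⁺] in the numerator gives [Cd²⁺] = 0.0019 M.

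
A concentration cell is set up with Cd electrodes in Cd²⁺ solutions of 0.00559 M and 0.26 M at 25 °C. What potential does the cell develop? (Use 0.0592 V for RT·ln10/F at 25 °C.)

0.049 V

Both half-cells are Cd²⁺/Cd, so E°_cell = 0. The concentrated side is the cathode; the cell reaction moves Cd²⁺ from high to low concentration with n = 2.
Q = [Cd²⁺]_dilute/[Cd²⁺]_conc = 0.00559/0.26 = 0.0215.
E = 0 − (0.0592/2) log Q = −(0.0592/2)(-1.668) = 0.0494 V.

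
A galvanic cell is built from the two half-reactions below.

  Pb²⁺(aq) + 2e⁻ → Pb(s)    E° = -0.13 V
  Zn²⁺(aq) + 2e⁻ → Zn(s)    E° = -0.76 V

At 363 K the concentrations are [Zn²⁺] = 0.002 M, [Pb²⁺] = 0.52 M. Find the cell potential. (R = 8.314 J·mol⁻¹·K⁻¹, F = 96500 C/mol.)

The Pb²⁺/Pb couple has the higher reduction potential and acts as the cathode, so E°_cell = -0.13 − (-0.76) = 0.63 V.
Balancing electrons gives n = 2; the reaction quotient is Q = [Zn²⁺]/[Pb²⁺] = 0.00385.
E = E° − (RT/nF) ln Q = 0.63 − (8.314×363)/(2×96500) × (-5.561) = 0.630 + 0.087 = 0.717 V.

0.717 V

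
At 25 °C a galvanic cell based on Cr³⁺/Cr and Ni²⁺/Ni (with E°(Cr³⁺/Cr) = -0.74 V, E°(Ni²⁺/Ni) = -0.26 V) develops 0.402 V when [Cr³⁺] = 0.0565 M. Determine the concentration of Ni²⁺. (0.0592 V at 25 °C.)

From the Nernst equation, log Q = n(E° − E)/0.0592 = 6(0.48 − 0.402)/0.0592 = 7.905, so Q = 8.04 × 10^7.
With Q = [Cr³⁺]^2/[Ni²⁺]^3 and the known concentrations, [Ni²⁺]^3 in the denominator gives [Ni²⁺] = 3.4 × 10^-4 M.

3.4 × 10^-4 M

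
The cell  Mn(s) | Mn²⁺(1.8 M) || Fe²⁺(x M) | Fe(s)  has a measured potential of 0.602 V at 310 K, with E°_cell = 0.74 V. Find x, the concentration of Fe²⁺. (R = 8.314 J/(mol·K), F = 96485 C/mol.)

5.9 × 10^-5 M

From the Nernst equation, ln Q = nF(E° − E)/RT = 2×96485×(0.74 − 0.602)/(8.314×310) = 10.332, so Q = 3.07 × 10^4.
With Q = [Mn²⁺]/[Fe²⁺] and the known concentrations, [Fe²⁺] in the denominator gives [Fe²⁺] = 5.9 × 10^-5 M.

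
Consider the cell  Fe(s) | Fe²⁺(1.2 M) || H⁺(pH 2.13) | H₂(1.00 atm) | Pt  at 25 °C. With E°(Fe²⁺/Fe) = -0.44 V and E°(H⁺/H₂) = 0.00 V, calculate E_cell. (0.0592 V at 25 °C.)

The hydrogen couple is the cathode, so E°_cell = 0.44 V; n = 2.
[H⁺] = 10^(−2.13) = 0.0074 M, and Q = [Fe²⁺]·P(H₂) / [H⁺]^2 = 2.18 × 10^4.
E = E° − (0.0592/2) log Q = 0.44 − (0.0592/2)(4.339) = 0.312 V.

0.31 V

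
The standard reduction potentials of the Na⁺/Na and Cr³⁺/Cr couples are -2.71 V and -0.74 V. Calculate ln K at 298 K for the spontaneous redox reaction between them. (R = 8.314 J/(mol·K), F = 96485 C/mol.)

E°_cell = -0.74 − (-2.71) = 1.97 V, with n = 3 electrons transferred.
At equilibrium E = 0, so the Nernst equation gives ln K = nFE°/RT = (3)(96485)(1.97)/((8.314)(298)) = 230.16.

ln K = 230.2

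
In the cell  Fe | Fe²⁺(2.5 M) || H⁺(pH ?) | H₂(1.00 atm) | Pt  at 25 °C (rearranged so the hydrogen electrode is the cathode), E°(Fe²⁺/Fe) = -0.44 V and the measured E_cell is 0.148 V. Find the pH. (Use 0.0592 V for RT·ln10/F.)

E°_cell = 0.44 V and n = 2.
log Q = n(E° − E)/0.0592 = 2×(0.44 − 0.148)/0.0592 = 9.865.
With Q = [Fe²⁺]·P(H₂) / [H⁺]^2, solving for [H⁺] gives log[H⁺] = -4.733, so pH = 4.73.

pH = 4.73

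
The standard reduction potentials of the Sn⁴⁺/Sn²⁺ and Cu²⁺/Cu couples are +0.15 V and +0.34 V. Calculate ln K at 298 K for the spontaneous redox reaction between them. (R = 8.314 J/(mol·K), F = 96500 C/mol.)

E°_cell = +0.34 − (+0.15) = 0.19 V, with n = 2 electrons transferred.
At equilibrium E = 0, so the Nernst equation gives ln K = nFE°/RT = (2)(96500)(0.19)/((8.314)(298)) = 14.80.

ln K = 14.8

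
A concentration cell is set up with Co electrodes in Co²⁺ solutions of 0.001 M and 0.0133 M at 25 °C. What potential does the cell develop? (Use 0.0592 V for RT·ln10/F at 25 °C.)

Both half-cells are Co²⁺/Co, so E°_cell = 0. The concentrated side is the cathode; the cell reaction moves Co²⁺ from high to low concentration with n = 2.
Q = [Co²⁺]_dilute/[Co²⁺]_conc = 0.001/0.0133 = 0.0752.
E = 0 − (0.0592/2) log Q = −(0.0592/2)(-1.124) = 0.0333 V.

0.033 V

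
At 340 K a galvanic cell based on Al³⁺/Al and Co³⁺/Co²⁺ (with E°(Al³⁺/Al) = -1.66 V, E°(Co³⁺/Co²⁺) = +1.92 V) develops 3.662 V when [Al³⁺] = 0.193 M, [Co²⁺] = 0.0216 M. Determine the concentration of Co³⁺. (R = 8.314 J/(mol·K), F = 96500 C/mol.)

0.21 M

From the Nernst equation, ln Q = nF(E° − E)/RT = 3×96500×(3.58 − 3.662)/(8.314×340) = -8.398, so Q = 2.25 × 10^-4.
With Q = [Al³⁺]·[Co²⁺]^3/[Co³⁺]^3 and the known concentrations, [Co³⁺]^3 in the denominator gives [Co³⁺] = 0.21 M.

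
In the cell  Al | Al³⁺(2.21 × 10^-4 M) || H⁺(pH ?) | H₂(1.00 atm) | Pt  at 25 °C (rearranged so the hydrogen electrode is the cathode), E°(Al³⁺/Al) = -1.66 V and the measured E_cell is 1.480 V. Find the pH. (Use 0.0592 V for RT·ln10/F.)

pH = 4.26

E°_cell = 1.66 V and n = 6.
log Q = n(E° − E)/0.0592 = 6×(1.66 − 1.480)/0.0592 = 18.243.
With Q = [Al³⁺]^2·P(H₂)^3 / [H⁺]^6, solving for [H⁺] gives log[H⁺] = -4.259, so pH = 4.26.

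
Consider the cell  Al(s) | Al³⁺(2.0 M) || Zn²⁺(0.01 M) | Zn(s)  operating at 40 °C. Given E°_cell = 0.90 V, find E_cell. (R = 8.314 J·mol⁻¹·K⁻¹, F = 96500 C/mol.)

0.832 V

Balancing electrons gives n = 6; the reaction quotient is Q = [Al³⁺]^2/[Zn²⁺]^3 = 4 × 10^6.
E = E° − (RT/nF) ln Q = 0.90 − (8.314×313)/(6×96500) × (15.202) = 0.900 − 0.068 = 0.832 V.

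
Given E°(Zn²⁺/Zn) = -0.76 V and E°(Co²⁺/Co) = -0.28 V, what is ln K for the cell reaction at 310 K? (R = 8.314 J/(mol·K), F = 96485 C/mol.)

E°_cell = -0.28 − (-0.76) = 0.48 V, with n = 2 electrons transferred.
At equilibrium E = 0, so the Nernst equation gives ln K = nFE°/RT = (2)(96485)(0.48)/((8.314)(310)) = 35.94.

ln K = 35.9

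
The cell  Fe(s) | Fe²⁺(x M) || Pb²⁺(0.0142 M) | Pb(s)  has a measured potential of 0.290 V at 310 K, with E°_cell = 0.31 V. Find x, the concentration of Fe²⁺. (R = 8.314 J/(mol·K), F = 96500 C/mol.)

0.063 M

From the Nernst equation, ln Q = nF(E° − E)/RT = 2×96500×(0.31 − 0.290)/(8.314×310) = 1.498, so Q = 4.47.
With Q = [Fe²⁺]/[Pb²⁺] and the known concentrations, [Fe²⁺] in the numerator gives [Fe²⁺] = 0.063 M.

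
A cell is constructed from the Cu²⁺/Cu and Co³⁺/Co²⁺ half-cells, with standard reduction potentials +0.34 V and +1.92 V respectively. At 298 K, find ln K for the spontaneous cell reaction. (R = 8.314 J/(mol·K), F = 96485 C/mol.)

E°_cell = +1.92 − (+0.34) = 1.58 V, with n = 2 electrons transferred.
At equilibrium E = 0, so the Nernst equation gives ln K = nFE°/RT = (2)(96485)(1.58)/((8.314)(298)) = 123.06.

ln K = 123.1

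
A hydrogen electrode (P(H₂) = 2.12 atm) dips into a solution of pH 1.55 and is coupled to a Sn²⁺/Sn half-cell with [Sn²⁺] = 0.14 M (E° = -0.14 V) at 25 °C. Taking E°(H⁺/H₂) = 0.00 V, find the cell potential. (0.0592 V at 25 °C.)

The hydrogen couple is the cathode, so E°_cell = 0.14 V; n = 2.
[H⁺] = 10^(−1.55) = 0.028 M, and Q = [Sn²⁺]·P(H₂) / [H⁺]^2 = 374.
E = E° − (0.0592/2) log Q = 0.14 − (0.0592/2)(2.572) = 0.064 V.

0.064 V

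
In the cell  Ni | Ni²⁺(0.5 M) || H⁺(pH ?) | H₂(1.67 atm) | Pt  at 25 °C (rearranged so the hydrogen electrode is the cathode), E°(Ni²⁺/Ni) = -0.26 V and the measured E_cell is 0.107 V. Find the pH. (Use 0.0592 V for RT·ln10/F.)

pH = 2.62

E°_cell = 0.26 V and n = 2.
log Q = n(E° − E)/0.0592 = 2×(0.26 − 0.107)/0.0592 = 5.169.
With Q = [Ni²⁺]·P(H₂) / [H⁺]^2, solving for [H⁺] gives log[H⁺] = -2.624, so pH = 2.62.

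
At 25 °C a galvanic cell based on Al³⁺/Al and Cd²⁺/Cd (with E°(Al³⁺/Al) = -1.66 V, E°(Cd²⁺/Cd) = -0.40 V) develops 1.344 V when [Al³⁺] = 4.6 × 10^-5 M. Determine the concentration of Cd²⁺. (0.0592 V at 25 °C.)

0.88 M

From the Nernst equation, log Q = n(E° − E)/0.0592 = 6(1.26 − 1.344)/0.0592 = -8.514, so Q = 3.07 × 10^-9.
With Q = [Al³⁺]^2/[Cd²⁺]^3 and the known concentrations, [Cd²⁺]^3 in the denominator gives [Cd²⁺] = 0.88 M.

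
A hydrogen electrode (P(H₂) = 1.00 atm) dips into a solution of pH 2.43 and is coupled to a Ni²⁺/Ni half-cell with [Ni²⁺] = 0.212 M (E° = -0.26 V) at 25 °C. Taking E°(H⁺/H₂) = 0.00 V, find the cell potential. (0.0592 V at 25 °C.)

The hydrogen couple is the cathode, so E°_cell = 0.26 V; n = 2.
[H⁺] = 10^(−2.43) = 0.0037 M, and Q = [Ni²⁺]·P(H₂) / [H⁺]^2 = 1.54 × 10^4.
E = E° − (0.0592/2) log Q = 0.26 − (0.0592/2)(4.186) = 0.136 V.

0.14 V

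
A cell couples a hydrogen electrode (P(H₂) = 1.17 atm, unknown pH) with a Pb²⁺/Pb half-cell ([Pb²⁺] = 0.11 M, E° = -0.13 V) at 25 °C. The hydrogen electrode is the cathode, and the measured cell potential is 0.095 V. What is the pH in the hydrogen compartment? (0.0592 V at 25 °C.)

E°_cell = 0.13 V and n = 2.
log Q = n(E° − E)/0.0592 = 2×(0.13 − 0.095)/0.0592 = 1.182.
With Q = [Pb²⁺]·P(H₂) / [H⁺]^2, solving for [H⁺] gives log[H⁺] = -1.036, so pH = 1.04.

pH = 1.04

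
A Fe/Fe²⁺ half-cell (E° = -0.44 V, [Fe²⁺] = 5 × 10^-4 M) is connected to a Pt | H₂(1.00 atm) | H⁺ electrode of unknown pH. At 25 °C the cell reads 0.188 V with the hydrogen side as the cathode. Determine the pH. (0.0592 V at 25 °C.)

pH = 5.91

E°_cell = 0.44 V and n = 2.
log Q = n(E° − E)/0.0592 = 2×(0.44 − 0.188)/0.0592 = 8.514.
With Q = [Fe²⁺]·P(H₂) / [H⁺]^2, solving for [H⁺] gives log[H⁺] = -5.907, so pH = 5.91.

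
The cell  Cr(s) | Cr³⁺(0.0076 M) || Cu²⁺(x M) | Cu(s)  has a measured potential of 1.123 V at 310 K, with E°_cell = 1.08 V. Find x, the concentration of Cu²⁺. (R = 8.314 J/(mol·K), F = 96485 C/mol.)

From the Nernst equation, ln Q = nF(E° − E)/RT = 6×96485×(1.08 − 1.123)/(8.314×310) = -9.658, so Q = 6.39 × 10^-5.
With Q = [Cr³⁺]^2/[Cu²⁺]^3 and the known concentrations, [Cu²⁺]^3 in the denominator gives [Cu²⁺] = 0.97 M.

0.97 M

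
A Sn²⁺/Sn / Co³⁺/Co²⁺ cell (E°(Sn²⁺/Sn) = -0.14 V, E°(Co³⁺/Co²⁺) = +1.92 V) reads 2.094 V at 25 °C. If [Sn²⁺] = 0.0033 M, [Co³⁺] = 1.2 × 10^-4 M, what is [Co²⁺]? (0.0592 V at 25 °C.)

5.6 × 10^-4 M

From the Nernst equation, log Q = n(E° − E)/0.0592 = 2(2.06 − 2.094)/0.0592 = -1.149, so Q = 0.0710.
With Q = [Sn²⁺]·[Co²⁺]^2/[Co³⁺]^2 and the known concentrations, [Co²⁺]^2 in the numerator gives [Co²⁺] = 5.6 × 10^-4 M.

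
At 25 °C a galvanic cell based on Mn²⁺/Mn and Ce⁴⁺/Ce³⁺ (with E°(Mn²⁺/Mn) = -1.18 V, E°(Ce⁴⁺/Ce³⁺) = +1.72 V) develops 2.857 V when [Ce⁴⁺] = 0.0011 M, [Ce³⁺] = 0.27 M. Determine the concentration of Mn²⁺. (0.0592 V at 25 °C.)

From the Nernst equation, log Q = n(E° − E)/0.0592 = 2(2.90 − 2.857)/0.0592 = 1.453, so Q = 28.4.
With Q = [Mn²⁺]·[Ce³⁺]^2/[Ce⁴⁺]^2 and the known concentrations, [Mn²⁺] in the numerator gives [Mn²⁺] = 4.7 × 10^-4 M.

4.7 × 10^-4 M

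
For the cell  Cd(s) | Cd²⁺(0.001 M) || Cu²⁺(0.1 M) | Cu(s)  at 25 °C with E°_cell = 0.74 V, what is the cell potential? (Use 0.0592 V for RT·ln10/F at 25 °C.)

Balancing electrons gives n = 2; the reaction quotient is Q = [Cd²⁺]/[Cu²⁺] = 0.0100.
At 25 °C, E = E° − (0.0592/n) log Q = 0.74 − (0.0592/2)(-2.000) = 0.740 + 0.059 = 0.799 V.

0.799 V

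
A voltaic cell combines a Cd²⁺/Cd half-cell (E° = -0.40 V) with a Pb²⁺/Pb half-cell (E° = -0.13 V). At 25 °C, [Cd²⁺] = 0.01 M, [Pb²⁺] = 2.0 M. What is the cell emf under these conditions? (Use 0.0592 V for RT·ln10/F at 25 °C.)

0.338 V

The Pb²⁺/Pb couple has the higher reduction potential and acts as the cathode, so E°_cell = -0.13 − (-0.40) = 0.27 V.
Balancing electrons gives n = 2; the reaction quotient is Q = [Cd²⁺]/[Pb²⁺] = 0.00500.
At 25 °C, E = E° − (0.0592/n) log Q = 0.27 − (0.0592/2)(-2.301) = 0.270 + 0.068 = 0.338 V.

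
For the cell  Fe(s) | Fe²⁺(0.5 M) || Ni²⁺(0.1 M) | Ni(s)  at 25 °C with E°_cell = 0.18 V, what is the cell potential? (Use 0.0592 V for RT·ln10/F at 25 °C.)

Balancing electrons gives n = 2; the reaction quotient is Q = [Fe²⁺]/[Ni²⁺] = 5.00.
At 25 °C, E = E° − (0.0592/n) log Q = 0.18 − (0.0592/2)(0.699) = 0.180 − 0.021 = 0.159 V.

0.159 V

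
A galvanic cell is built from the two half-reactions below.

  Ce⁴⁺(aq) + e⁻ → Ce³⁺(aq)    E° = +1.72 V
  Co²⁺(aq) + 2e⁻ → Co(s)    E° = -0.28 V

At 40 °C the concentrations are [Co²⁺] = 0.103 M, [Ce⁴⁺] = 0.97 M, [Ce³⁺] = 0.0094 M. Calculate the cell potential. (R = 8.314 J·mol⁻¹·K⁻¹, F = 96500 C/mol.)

The Ce⁴⁺/Ce³⁺ couple has the higher reduction potential and acts as the cathode, so E°_cell = +1.72 − (-0.28) = 2.00 V.
Balancing electrons gives n = 2; the reaction quotient is Q = [Co²⁺]·[Ce³⁺]^2/[Ce⁴⁺]^2 = 9.67 × 10^-6.
E = E° − (RT/nF) ln Q = 2.00 − (8.314×313)/(2×96500) × (-11.546) = 2.000 + 0.156 = 2.156 V.

2.16 V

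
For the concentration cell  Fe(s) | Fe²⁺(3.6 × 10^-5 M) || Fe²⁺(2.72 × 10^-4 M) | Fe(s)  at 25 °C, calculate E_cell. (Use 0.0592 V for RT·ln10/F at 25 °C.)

0.026 V

Both half-cells are Fe²⁺/Fe, so E°_cell = 0. The concentrated side is the cathode; the cell reaction moves Fe²⁺ from high to low concentration with n = 2.
Q = [Fe²⁺]_dilute/[Fe²⁺]_conc = 3.6 × 10^-5/2.72 × 10^-4 = 0.132.
E = 0 − (0.0592/2) log Q = −(0.0592/2)(-0.878) = 0.0260 V.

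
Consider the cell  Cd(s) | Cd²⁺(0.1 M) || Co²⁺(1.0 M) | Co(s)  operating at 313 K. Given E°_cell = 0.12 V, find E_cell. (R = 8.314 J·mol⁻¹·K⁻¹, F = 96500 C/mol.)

Balancing electrons gives n = 2; the reaction quotient is Q = [Cd²⁺]/[Co²⁺] = 0.100.
E = E° − (RT/nF) ln Q = 0.12 − (8.314×313)/(2×96500) × (-2.303) = 0.120 + 0.031 = 0.151 V.

0.151 V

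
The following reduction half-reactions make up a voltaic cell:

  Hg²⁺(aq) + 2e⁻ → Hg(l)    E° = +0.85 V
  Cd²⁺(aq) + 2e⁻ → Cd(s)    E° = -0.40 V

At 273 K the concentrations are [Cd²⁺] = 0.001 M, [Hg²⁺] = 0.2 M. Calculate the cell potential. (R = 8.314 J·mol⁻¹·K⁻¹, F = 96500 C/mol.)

1.31 V

The Hg²⁺/Hg couple has the higher reduction potential and acts as the cathode, so E°_cell = +0.85 − (-0.40) = 1.25 V.
Balancing electrons gives n = 2; the reaction quotient is Q = [Cd²⁺]/[Hg²⁺] = 0.00500.
E = E° − (RT/nF) ln Q = 1.25 − (8.314×273)/(2×96500) × (-5.298) = 1.250 + 0.062 = 1.312 V.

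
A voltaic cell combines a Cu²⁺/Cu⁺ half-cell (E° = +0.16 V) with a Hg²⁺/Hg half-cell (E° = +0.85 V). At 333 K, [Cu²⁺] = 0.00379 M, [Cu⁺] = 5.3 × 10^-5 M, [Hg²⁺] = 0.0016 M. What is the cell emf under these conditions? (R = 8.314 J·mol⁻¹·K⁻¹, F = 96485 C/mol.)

0.475 V

The Hg²⁺/Hg couple has the higher reduction potential and acts as the cathode, so E°_cell = +0.85 − (+0.16) = 0.69 V.
Balancing electrons gives n = 2; the reaction quotient is Q = [Cu²⁺]^2/([Cu⁺]^2·[Hg²⁺]) = 3.2 × 10^6.
E = E° − (RT/nF) ln Q = 0.69 − (8.314×333)/(2×96485) × (14.977) = 0.690 − 0.215 = 0.475 V.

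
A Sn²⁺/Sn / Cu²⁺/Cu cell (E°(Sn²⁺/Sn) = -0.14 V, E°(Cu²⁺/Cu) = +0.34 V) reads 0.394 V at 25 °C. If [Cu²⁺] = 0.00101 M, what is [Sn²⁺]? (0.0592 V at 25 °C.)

0.81 M

From the Nernst equation, log Q = n(E° − E)/0.0592 = 2(0.48 − 0.394)/0.0592 = 2.905, so Q = 804.
With Q = [Sn²⁺]/[Cu²⁺] and the known concentrations, [Sn²⁺] in the numerator gives [Sn²⁺] = 0.81 M.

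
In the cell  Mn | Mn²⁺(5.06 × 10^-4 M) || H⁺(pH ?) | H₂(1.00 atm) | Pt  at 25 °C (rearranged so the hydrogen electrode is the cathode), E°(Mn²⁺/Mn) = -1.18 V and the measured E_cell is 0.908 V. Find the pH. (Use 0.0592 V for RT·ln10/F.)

E°_cell = 1.18 V and n = 2.
log Q = n(E° − E)/0.0592 = 2×(1.18 − 0.908)/0.0592 = 9.189.
With Q = [Mn²⁺]·P(H₂) / [H⁺]^2, solving for [H⁺] gives log[H⁺] = -6.243, so pH = 6.24.

pH = 6.24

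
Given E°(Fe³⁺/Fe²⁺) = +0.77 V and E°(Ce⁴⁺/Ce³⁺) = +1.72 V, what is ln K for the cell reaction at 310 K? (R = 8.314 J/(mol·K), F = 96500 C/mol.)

E°_cell = +1.72 − (+0.77) = 0.95 V, with n = 1 electron transferred.
At equilibrium E = 0, so the Nernst equation gives ln K = nFE°/RT = (1)(96500)(0.95)/((8.314)(310)) = 35.57.

ln K = 35.6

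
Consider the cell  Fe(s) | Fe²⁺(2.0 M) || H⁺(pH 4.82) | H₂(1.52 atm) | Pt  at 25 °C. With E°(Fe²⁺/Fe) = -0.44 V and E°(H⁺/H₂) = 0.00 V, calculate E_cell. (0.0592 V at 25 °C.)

0.14 V

The hydrogen couple is the cathode, so E°_cell = 0.44 V; n = 2.
[H⁺] = 10^(−4.82) = 1.5 × 10^-5 M, and Q = [Fe²⁺]·P(H₂) / [H⁺]^2 = 1.33 × 10^10.
E = E° − (0.0592/2) log Q = 0.44 − (0.0592/2)(10.123) = 0.140 V.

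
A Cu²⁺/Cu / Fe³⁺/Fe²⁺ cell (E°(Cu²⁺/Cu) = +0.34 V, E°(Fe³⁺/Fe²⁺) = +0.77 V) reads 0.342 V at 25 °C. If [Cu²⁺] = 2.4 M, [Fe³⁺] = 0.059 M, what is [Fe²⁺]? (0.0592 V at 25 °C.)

From the Nernst equation, log Q = n(E° − E)/0.0592 = 2(0.43 − 0.342)/0.0592 = 2.973, so Q = 940.
With Q = [Cu²⁺]·[Fe²⁺]^2/[Fe³⁺]^2 and the known concentrations, [Fe²⁺]^2 in the numerator gives [Fe²⁺] = 1.2 M.

1.2 M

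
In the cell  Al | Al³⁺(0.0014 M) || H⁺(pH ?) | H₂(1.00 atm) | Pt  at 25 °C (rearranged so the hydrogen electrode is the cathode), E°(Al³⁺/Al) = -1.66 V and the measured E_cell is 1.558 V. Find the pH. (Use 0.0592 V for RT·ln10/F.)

E°_cell = 1.66 V and n = 6.
log Q = n(E° − E)/0.0592 = 6×(1.66 − 1.558)/0.0592 = 10.338.
With Q = [Al³⁺]^2·P(H₂)^3 / [H⁺]^6, solving for [H⁺] gives log[H⁺] = -2.674, so pH = 2.67.

pH = 2.67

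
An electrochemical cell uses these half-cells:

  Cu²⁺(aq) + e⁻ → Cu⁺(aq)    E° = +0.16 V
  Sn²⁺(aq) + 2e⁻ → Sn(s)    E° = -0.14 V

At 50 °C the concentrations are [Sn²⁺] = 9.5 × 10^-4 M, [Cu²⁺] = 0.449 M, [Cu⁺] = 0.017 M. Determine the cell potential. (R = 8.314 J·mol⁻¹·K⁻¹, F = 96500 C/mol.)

The Cu²⁺/Cu⁺ couple has the higher reduction potential and acts as the cathode, so E°_cell = +0.16 − (-0.14) = 0.30 V.
Balancing electrons gives n = 2; the reaction quotient is Q = [Sn²⁺]·[Cu⁺]^2/[Cu²⁺]^2 = 1.36 × 10^-6.
E = E° − (RT/nF) ln Q = 0.30 − (8.314×323)/(2×96500) × (-13.507) = 0.300 + 0.188 = 0.488 V.

0.488 V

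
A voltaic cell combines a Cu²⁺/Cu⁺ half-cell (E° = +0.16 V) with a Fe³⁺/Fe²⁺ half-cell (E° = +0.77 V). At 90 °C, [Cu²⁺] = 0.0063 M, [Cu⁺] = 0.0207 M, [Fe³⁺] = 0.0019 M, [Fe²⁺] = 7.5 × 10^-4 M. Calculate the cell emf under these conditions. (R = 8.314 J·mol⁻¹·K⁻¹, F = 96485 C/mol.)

0.676 V

The Fe³⁺/Fe²⁺ couple has the higher reduction potential and acts as the cathode, so E°_cell = +0.77 − (+0.16) = 0.61 V.
Balancing electrons gives n = 1; the reaction quotient is Q = [Cu²⁺]·[Fe²⁺]/([Cu⁺]·[Fe³⁺]) = 0.120.
E = E° − (RT/nF) ln Q = 0.61 − (8.314×363)/(1×96485) × (-2.119) = 0.610 + 0.066 = 0.676 V.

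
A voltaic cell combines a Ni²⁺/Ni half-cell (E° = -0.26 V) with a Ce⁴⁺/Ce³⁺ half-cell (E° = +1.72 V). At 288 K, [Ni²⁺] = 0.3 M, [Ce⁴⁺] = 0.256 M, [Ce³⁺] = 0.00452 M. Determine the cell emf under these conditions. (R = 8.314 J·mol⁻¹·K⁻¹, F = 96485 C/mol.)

The Ce⁴⁺/Ce³⁺ couple has the higher reduction potential and acts as the cathode, so E°_cell = +1.72 − (-0.26) = 1.98 V.
Balancing electrons gives n = 2; the reaction quotient is Q = [Ni²⁺]·[Ce³⁺]^2/[Ce⁴⁺]^2 = 9.35 × 10^-5.
E = E° − (RT/nF) ln Q = 1.98 − (8.314×288)/(2×96485) × (-9.277) = 1.980 + 0.115 = 2.095 V.

2.10 V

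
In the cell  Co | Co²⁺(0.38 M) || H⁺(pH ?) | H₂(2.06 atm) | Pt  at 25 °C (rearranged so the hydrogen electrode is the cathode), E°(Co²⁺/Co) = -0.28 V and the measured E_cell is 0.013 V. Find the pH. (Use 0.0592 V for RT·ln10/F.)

E°_cell = 0.28 V and n = 2.
log Q = n(E° − E)/0.0592 = 2×(0.28 − 0.013)/0.0592 = 9.020.
With Q = [Co²⁺]·P(H₂) / [H⁺]^2, solving for [H⁺] gives log[H⁺] = -4.563, so pH = 4.56.

pH = 4.56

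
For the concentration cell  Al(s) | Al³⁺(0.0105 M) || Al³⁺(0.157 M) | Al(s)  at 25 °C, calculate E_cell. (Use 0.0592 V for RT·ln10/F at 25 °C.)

Both half-cells are Al³⁺/Al, so E°_cell = 0. The concentrated side is the cathode; the cell reaction moves Al³⁺ from high to low concentration with n = 3.
Q = [Al³⁺]_dilute/[Al³⁺]_conc = 0.0105/0.157 = 0.0669.
E = 0 − (0.0592/3) log Q = −(0.0592/3)(-1.175) = 0.0232 V.

0.023 V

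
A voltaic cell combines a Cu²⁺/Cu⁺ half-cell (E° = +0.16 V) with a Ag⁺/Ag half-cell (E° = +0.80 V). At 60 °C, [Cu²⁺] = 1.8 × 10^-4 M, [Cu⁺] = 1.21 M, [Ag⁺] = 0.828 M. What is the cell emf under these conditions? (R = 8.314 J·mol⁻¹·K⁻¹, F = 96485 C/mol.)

The Ag⁺/Ag couple has the higher reduction potential and acts as the cathode, so E°_cell = +0.80 − (+0.16) = 0.64 V.
Balancing electrons gives n = 1; the reaction quotient is Q = [Cu²⁺]/([Cu⁺]·[Ag⁺]) = 1.8 × 10^-4.
E = E° − (RT/nF) ln Q = 0.64 − (8.314×333)/(1×96485) × (-8.624) = 0.640 + 0.247 = 0.887 V.

0.887 V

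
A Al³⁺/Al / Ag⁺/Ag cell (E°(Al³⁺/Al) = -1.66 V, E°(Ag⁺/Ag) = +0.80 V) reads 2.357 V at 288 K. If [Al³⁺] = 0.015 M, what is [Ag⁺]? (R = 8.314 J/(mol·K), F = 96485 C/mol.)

0.0039 M

From the Nernst equation, ln Q = nF(E° − E)/RT = 3×96485×(2.46 − 2.357)/(8.314×288) = 12.451, so Q = 2.56 × 10^5.
With Q = [Al³⁺]/[Ag⁺]^3 and the known concentrations, [Ag⁺]^3 in the denominator gives [Ag⁺] = 0.0039 M.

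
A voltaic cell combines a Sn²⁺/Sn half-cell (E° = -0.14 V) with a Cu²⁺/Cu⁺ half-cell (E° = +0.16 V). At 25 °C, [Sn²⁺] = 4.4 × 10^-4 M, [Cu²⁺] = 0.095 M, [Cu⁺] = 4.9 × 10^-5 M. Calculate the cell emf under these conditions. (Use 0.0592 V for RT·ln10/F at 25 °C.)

The Cu²⁺/Cu⁺ couple has the higher reduction potential and acts as the cathode, so E°_cell = +0.16 − (-0.14) = 0.30 V.
Balancing electrons gives n = 2; the reaction quotient is Q = [Sn²⁺]·[Cu⁺]^2/[Cu²⁺]^2 = 1.17 × 10^-10.
At 25 °C, E = E° − (0.0592/n) log Q = 0.30 − (0.0592/2)(-9.932) = 0.300 + 0.294 = 0.594 V.

0.594 V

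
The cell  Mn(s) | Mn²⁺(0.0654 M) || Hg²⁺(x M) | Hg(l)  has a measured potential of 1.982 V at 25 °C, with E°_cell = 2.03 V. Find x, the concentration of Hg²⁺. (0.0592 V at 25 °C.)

From the Nernst equation, log Q = n(E° − E)/0.0592 = 2(2.03 − 1.982)/0.0592 = 1.622, so Q = 41.8.
With Q = [Mn²⁺]/[Hg²⁺] and the known concentrations, [Hg²⁺] in the denominator gives [Hg²⁺] = 0.0016 M.

0.0016 M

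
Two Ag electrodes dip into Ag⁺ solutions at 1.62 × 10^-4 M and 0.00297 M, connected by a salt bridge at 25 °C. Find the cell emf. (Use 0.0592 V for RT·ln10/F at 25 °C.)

Both half-cells are Ag⁺/Ag, so E°_cell = 0. The concentrated side is the cathode; the cell reaction moves Ag⁺ from high to low concentration with n = 1.
Q = [Ag⁺]_dilute/[Ag⁺]_conc = 1.62 × 10^-4/0.00297 = 0.0545.
E = 0 − (0.0592/1) log Q = −(0.0592/1)(-1.263) = 0.0748 V.

0.075 V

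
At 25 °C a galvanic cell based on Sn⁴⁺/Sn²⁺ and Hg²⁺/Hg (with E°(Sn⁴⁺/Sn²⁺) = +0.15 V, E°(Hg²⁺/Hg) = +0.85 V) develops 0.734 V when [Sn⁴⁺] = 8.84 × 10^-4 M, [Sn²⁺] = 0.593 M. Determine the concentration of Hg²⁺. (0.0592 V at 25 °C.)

0.021 M

From the Nernst equation, log Q = n(E° − E)/0.0592 = 2(0.70 − 0.734)/0.0592 = -1.149, so Q = 0.0710.
With Q = [Sn⁴⁺]/([Sn²⁺]·[Hg²⁺]) and the known concentrations, [Hg²⁺] in the denominator gives [Hg²⁺] = 0.021 M.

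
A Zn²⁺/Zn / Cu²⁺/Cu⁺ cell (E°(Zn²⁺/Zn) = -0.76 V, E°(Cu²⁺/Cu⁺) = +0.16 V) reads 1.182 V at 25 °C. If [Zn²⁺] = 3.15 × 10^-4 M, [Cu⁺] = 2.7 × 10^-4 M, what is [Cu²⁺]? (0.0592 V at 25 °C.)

From the Nernst equation, log Q = n(E° − E)/0.0592 = 2(0.92 − 1.182)/0.0592 = -8.851, so Q = 1.41 × 10^-9.
With Q = [Zn²⁺]·[Cu⁺]^2/[Cu²⁺]^2 and the known concentrations, [Cu²⁺]^2 in the denominator gives [Cu²⁺] = 0.13 M.

0.13 M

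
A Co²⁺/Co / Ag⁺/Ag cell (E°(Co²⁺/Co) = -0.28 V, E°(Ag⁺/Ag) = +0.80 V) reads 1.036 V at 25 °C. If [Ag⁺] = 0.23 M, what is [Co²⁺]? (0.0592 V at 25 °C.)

1.6 M

From the Nernst equation, log Q = n(E° − E)/0.0592 = 2(1.08 − 1.036)/0.0592 = 1.486, so Q = 30.7.
With Q = [Co²⁺]/[Ag⁺]^2 and the known concentrations, [Co²⁺] in the numerator gives [Co²⁺] = 1.6 M.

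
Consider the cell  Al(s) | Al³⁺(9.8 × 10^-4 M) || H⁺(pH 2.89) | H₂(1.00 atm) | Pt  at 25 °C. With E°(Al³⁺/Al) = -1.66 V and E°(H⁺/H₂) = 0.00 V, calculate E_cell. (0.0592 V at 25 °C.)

1.55 V

The hydrogen couple is the cathode, so E°_cell = 1.66 V; n = 6.
[H⁺] = 10^(−2.89) = 0.0013 M, and Q = [Al³⁺]^2·P(H₂)^3 / [H⁺]^6 = 2.1 × 10^11.
E = E° − (0.0592/6) log Q = 1.66 − (0.0592/6)(11.322) = 1.548 V.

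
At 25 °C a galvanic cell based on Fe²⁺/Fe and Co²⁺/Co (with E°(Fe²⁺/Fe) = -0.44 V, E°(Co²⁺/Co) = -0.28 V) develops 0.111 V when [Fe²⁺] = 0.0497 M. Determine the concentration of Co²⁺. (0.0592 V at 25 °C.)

From the Nernst equation, log Q = n(E° − E)/0.0592 = 2(0.16 − 0.111)/0.0592 = 1.655, so Q = 45.2.
With Q = [Fe²⁺]/[Co²⁺] and the known concentrations, [Co²⁺] in the denominator gives [Co²⁺] = 0.0011 M.

0.0011 M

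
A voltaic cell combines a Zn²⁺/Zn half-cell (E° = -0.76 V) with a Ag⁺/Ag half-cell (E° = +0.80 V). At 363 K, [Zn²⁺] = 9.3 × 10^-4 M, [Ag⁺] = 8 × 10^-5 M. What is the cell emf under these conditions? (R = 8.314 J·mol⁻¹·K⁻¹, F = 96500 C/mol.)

1.37 V

The Ag⁺/Ag couple has the higher reduction potential and acts as the cathode, so E°_cell = +0.80 − (-0.76) = 1.56 V.
Balancing electrons gives n = 2; the reaction quotient is Q = [Zn²⁺]/[Ag⁺]^2 = 1.45 × 10^5.
E = E° − (RT/nF) ln Q = 1.56 − (8.314×363)/(2×96500) × (11.887) = 1.560 − 0.186 = 1.374 V.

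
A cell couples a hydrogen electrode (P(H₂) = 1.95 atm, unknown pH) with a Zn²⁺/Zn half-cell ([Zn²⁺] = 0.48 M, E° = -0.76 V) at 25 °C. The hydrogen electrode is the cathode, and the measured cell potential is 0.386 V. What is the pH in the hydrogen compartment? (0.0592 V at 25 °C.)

pH = 6.33

E°_cell = 0.76 V and n = 2.
log Q = n(E° − E)/0.0592 = 2×(0.76 − 0.386)/0.0592 = 12.635.
With Q = [Zn²⁺]·P(H₂) / [H⁺]^2, solving for [H⁺] gives log[H⁺] = -6.332, so pH = 6.33.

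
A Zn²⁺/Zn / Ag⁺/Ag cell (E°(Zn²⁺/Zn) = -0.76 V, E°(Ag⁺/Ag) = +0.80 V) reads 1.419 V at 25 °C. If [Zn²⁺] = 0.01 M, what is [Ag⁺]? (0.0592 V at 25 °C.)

From the Nernst equation, log Q = n(E° − E)/0.0592 = 2(1.56 − 1.419)/0.0592 = 4.764, so Q = 5.8 × 10^4.
With Q = [Zn²⁺]/[Ag⁺]^2 and the known concentrations, [Ag⁺]^2 in the denominator gives [Ag⁺] = 4.2 × 10^-4 M.

4.2 × 10^-4 M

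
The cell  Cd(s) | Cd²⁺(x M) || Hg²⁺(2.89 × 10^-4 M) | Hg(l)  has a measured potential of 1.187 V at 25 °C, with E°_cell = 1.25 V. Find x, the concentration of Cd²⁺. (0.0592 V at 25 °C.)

0.039 M

From the Nernst equation, log Q = n(E° − E)/0.0592 = 2(1.25 − 1.187)/0.0592 = 2.128, so Q = 134.
With Q = [Cd²⁺]/[Hg²⁺] and the known concentrations, [Cd²⁺] in the numerator gives [Cd²⁺] = 0.039 M.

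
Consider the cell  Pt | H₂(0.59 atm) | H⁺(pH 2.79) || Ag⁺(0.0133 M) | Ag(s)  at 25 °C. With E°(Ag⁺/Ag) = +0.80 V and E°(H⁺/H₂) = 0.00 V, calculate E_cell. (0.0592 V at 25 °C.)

0.85 V

The Ag⁺/Ag couple is the cathode, so E°_cell = 0.80 V; n = 2.
[H⁺] = 10^(−2.79) = 0.0016 M, and Q = [H⁺]^2 / ([Ag⁺]^2·P(H₂)) = 0.0252.
E = E° − (0.0592/2) log Q = 0.80 − (0.0592/2)(-1.599) = 0.847 V.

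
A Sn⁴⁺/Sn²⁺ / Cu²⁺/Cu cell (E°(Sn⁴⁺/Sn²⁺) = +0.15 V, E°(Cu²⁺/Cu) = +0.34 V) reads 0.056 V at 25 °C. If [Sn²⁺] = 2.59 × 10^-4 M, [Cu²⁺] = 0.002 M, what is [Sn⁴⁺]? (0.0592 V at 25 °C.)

From the Nernst equation, log Q = n(E° − E)/0.0592 = 2(0.19 − 0.056)/0.0592 = 4.527, so Q = 3.37 × 10^4.
With Q = [Sn⁴⁺]/([Sn²⁺]·[Cu²⁺]) and the known concentrations, [Sn⁴⁺] in the numerator gives [Sn⁴⁺] = 0.017 M.

0.017 M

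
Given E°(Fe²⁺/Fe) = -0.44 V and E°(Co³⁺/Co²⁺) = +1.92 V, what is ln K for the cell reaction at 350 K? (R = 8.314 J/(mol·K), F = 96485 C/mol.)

E°_cell = +1.92 − (-0.44) = 2.36 V, with n = 2 electrons transferred.
At equilibrium E = 0, so the Nernst equation gives ln K = nFE°/RT = (2)(96485)(2.36)/((8.314)(350)) = 156.50.

ln K = 156.5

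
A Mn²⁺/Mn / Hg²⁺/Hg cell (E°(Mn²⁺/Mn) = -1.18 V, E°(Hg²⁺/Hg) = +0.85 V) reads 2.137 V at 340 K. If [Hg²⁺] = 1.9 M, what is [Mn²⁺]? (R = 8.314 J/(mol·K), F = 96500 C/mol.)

From the Nernst equation, ln Q = nF(E° − E)/RT = 2×96500×(2.03 − 2.137)/(8.314×340) = -7.306, so Q = 6.72 × 10^-4.
With Q = [Mn²⁺]/[Hg²⁺] and the known concentrations, [Mn²⁺] in the numerator gives [Mn²⁺] = 0.0013 M.

0.0013 M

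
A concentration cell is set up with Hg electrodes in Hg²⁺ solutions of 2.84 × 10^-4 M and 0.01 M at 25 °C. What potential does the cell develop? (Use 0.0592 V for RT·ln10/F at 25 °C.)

0.046 V

Both half-cells are Hg²⁺/Hg, so E°_cell = 0. The concentrated side is the cathode; the cell reaction moves Hg²⁺ from high to low concentration with n = 2.
Q = [Hg²⁺]_dilute/[Hg²⁺]_conc = 2.84 × 10^-4/0.01 = 0.0284.
E = 0 − (0.0592/2) log Q = −(0.0592/2)(-1.547) = 0.0458 V.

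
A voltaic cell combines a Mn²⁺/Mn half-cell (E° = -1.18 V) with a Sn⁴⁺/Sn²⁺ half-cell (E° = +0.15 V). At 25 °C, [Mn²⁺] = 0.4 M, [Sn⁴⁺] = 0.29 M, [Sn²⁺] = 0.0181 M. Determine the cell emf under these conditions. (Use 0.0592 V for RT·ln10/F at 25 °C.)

The Sn⁴⁺/Sn²⁺ couple has the higher reduction potential and acts as the cathode, so E°_cell = +0.15 − (-1.18) = 1.33 V.
Balancing electrons gives n = 2; the reaction quotient is Q = [Mn²⁺]·[Sn²⁺]/[Sn⁴⁺] = 0.0250.
At 25 °C, E = E° − (0.0592/n) log Q = 1.33 − (0.0592/2)(-1.603) = 1.330 + 0.047 = 1.377 V.

1.38 V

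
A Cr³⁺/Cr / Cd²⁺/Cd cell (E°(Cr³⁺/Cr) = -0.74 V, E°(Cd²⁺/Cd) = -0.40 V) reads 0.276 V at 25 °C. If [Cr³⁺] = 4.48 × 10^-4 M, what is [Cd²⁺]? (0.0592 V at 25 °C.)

4 × 10^-5 M

From the Nernst equation, log Q = n(E° − E)/0.0592 = 6(0.34 − 0.276)/0.0592 = 6.486, so Q = 3.07 × 10^6.
With Q = [Cr³⁺]^2/[Cd²⁺]^3 and the known concentrations, [Cd²⁺]^3 in the denominator gives [Cd²⁺] = 4 × 10^-5 M.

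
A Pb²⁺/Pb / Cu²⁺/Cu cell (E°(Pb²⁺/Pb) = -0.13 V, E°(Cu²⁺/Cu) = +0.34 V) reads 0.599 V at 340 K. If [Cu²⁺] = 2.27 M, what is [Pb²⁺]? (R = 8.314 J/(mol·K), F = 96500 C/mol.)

3.4 × 10^-4 M

From the Nernst equation, ln Q = nF(E° − E)/RT = 2×96500×(0.47 − 0.599)/(8.314×340) = -8.808, so Q = 1.5 × 10^-4.
With Q = [Pb²⁺]/[Cu²⁺] and the known concentrations, [Pb²⁺] in the numerator gives [Pb²⁺] = 3.4 × 10^-4 M.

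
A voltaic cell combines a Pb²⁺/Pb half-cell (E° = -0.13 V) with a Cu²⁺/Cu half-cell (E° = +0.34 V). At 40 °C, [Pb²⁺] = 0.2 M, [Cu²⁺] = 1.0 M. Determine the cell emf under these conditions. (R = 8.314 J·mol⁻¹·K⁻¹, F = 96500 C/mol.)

0.492 V

The Cu²⁺/Cu couple has the higher reduction potential and acts as the cathode, so E°_cell = +0.34 − (-0.13) = 0.47 V.
Balancing electrons gives n = 2; the reaction quotient is Q = [Pb²⁺]/[Cu²⁺] = 0.200.
E = E° − (RT/nF) ln Q = 0.47 − (8.314×313)/(2×96500) × (-1.609) = 0.470 + 0.022 = 0.492 V.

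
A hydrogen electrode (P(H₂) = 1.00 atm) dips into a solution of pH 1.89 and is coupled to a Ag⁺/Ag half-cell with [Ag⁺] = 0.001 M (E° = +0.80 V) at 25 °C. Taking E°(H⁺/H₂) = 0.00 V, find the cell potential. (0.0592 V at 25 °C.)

0.73 V

The Ag⁺/Ag couple is the cathode, so E°_cell = 0.80 V; n = 2.
[H⁺] = 10^(−1.89) = 0.013 M, and Q = [H⁺]^2 / ([Ag⁺]^2·P(H₂)) = 166.
E = E° − (0.0592/2) log Q = 0.80 − (0.0592/2)(2.220) = 0.734 V.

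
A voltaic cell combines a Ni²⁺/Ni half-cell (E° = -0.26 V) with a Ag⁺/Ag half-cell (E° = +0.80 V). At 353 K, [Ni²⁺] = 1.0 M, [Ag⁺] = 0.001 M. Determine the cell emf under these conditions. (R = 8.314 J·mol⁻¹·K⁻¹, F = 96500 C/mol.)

The Ag⁺/Ag couple has the higher reduction potential and acts as the cathode, so E°_cell = +0.80 − (-0.26) = 1.06 V.
Balancing electrons gives n = 2; the reaction quotient is Q = [Ni²⁺]/[Ag⁺]^2 = 1 × 10^6.
E = E° − (RT/nF) ln Q = 1.06 − (8.314×353)/(2×96500) × (13.816) = 1.060 − 0.210 = 0.850 V.

0.850 V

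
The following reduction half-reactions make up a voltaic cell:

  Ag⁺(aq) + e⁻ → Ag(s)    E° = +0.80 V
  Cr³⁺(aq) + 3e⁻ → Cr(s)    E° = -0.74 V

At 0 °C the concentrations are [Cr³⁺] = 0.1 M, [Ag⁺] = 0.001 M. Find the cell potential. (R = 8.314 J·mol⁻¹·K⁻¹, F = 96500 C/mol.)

The Ag⁺/Ag couple has the higher reduction potential and acts as the cathode, so E°_cell = +0.80 − (-0.74) = 1.54 V.
Balancing electrons gives n = 3; the reaction quotient is Q = [Cr³⁺]/[Ag⁺]^3 = 1 × 10^8.
E = E° − (RT/nF) ln Q = 1.54 − (8.314×273)/(3×96500) × (18.421) = 1.540 − 0.144 = 1.396 V.

1.40 V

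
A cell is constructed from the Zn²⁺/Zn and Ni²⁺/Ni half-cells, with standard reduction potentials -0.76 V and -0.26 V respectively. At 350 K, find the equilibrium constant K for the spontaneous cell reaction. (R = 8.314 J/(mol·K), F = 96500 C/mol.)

E°_cell = -0.26 − (-0.76) = 0.50 V, with n = 2 electrons transferred.
At equilibrium E = 0, so the Nernst equation gives ln K = nFE°/RT = (2)(96500)(0.50)/((8.314)(350)) = 33.16.
K = e^33.16 = 2.5 × 10^14.

2.5 × 10^14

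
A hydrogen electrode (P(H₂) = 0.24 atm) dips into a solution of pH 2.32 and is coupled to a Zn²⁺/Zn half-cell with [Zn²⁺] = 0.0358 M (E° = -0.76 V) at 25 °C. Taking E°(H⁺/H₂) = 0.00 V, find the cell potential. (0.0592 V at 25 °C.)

0.68 V

The hydrogen couple is the cathode, so E°_cell = 0.76 V; n = 2.
[H⁺] = 10^(−2.32) = 0.0048 M, and Q = [Zn²⁺]·P(H₂) / [H⁺]^2 = 375.
E = E° − (0.0592/2) log Q = 0.76 − (0.0592/2)(2.574) = 0.684 V.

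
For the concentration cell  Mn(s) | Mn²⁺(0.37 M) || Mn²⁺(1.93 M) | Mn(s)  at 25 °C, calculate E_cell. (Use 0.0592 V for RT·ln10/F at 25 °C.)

0.021 V

Both half-cells are Mn²⁺/Mn, so E°_cell = 0. The concentrated side is the cathode; the cell reaction moves Mn²⁺ from high to low concentration with n = 2.
Q = [Mn²⁺]_dilute/[Mn²⁺]_conc = 0.37/1.93 = 0.192.
E = 0 − (0.0592/2) log Q = −(0.0592/2)(-0.717) = 0.0212 V.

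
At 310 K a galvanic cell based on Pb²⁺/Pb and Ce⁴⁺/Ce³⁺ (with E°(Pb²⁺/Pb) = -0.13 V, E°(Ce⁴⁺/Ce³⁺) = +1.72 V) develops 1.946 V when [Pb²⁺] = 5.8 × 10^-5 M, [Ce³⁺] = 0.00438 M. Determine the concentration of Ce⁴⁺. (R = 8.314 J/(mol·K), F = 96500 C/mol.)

From the Nernst equation, ln Q = nF(E° − E)/RT = 2×96500×(1.85 − 1.946)/(8.314×310) = -7.189, so Q = 7.55 × 10^-4.
With Q = [Pb²⁺]·[Ce³⁺]^2/[Ce⁴⁺]^2 and the known concentrations, [Ce⁴⁺]^2 in the denominator gives [Ce⁴⁺] = 0.0012 M.

0.0012 M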